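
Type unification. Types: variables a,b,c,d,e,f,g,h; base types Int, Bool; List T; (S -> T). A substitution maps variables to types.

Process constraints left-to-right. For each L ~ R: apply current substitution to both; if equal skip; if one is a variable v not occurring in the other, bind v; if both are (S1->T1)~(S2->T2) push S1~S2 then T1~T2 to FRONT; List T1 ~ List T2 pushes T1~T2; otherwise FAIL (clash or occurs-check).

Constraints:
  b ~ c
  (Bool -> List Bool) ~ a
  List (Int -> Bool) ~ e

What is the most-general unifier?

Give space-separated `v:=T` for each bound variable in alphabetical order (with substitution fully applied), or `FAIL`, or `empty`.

Answer: a:=(Bool -> List Bool) b:=c e:=List (Int -> Bool)

Derivation:
step 1: unify b ~ c  [subst: {-} | 2 pending]
  bind b := c
step 2: unify (Bool -> List Bool) ~ a  [subst: {b:=c} | 1 pending]
  bind a := (Bool -> List Bool)
step 3: unify List (Int -> Bool) ~ e  [subst: {b:=c, a:=(Bool -> List Bool)} | 0 pending]
  bind e := List (Int -> Bool)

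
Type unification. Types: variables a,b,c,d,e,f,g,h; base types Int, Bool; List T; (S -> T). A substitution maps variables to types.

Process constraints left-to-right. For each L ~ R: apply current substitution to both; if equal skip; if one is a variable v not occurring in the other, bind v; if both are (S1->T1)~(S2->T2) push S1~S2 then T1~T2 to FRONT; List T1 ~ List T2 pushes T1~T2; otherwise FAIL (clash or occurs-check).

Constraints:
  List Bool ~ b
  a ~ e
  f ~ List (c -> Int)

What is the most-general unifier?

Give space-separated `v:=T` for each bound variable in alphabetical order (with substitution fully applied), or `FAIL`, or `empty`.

Answer: a:=e b:=List Bool f:=List (c -> Int)

Derivation:
step 1: unify List Bool ~ b  [subst: {-} | 2 pending]
  bind b := List Bool
step 2: unify a ~ e  [subst: {b:=List Bool} | 1 pending]
  bind a := e
step 3: unify f ~ List (c -> Int)  [subst: {b:=List Bool, a:=e} | 0 pending]
  bind f := List (c -> Int)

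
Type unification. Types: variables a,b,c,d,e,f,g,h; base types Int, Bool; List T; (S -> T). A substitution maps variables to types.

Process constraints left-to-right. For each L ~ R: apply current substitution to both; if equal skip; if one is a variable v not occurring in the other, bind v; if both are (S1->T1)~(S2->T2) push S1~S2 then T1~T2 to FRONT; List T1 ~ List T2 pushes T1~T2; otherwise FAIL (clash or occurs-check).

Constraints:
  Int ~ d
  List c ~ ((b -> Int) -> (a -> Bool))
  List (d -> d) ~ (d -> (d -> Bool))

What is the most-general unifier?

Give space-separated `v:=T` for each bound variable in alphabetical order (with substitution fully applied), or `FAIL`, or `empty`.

step 1: unify Int ~ d  [subst: {-} | 2 pending]
  bind d := Int
step 2: unify List c ~ ((b -> Int) -> (a -> Bool))  [subst: {d:=Int} | 1 pending]
  clash: List c vs ((b -> Int) -> (a -> Bool))

Answer: FAIL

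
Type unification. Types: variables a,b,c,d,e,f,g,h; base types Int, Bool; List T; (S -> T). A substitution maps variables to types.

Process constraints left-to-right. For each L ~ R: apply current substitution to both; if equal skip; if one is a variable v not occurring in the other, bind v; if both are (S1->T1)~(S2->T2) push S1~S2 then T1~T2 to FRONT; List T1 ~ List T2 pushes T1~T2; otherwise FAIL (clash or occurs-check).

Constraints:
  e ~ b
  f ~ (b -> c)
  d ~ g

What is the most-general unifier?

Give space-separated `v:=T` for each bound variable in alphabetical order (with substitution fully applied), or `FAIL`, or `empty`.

step 1: unify e ~ b  [subst: {-} | 2 pending]
  bind e := b
step 2: unify f ~ (b -> c)  [subst: {e:=b} | 1 pending]
  bind f := (b -> c)
step 3: unify d ~ g  [subst: {e:=b, f:=(b -> c)} | 0 pending]
  bind d := g

Answer: d:=g e:=b f:=(b -> c)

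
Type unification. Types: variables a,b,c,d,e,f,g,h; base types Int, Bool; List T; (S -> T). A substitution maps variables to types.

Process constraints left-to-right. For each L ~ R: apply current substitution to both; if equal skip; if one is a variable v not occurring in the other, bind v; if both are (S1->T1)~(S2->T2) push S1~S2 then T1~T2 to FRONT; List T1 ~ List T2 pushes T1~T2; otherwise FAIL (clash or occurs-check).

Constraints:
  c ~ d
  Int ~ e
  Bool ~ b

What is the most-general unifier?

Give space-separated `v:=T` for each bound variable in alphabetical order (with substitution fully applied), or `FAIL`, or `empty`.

step 1: unify c ~ d  [subst: {-} | 2 pending]
  bind c := d
step 2: unify Int ~ e  [subst: {c:=d} | 1 pending]
  bind e := Int
step 3: unify Bool ~ b  [subst: {c:=d, e:=Int} | 0 pending]
  bind b := Bool

Answer: b:=Bool c:=d e:=Int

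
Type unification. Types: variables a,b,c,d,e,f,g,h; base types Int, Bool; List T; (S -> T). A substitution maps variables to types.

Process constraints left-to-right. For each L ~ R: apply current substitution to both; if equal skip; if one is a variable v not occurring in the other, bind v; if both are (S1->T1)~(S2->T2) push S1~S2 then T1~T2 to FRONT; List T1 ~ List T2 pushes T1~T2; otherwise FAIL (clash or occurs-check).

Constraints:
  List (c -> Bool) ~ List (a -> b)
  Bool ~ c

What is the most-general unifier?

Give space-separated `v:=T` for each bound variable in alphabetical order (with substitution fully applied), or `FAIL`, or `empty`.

step 1: unify List (c -> Bool) ~ List (a -> b)  [subst: {-} | 1 pending]
  -> decompose List: push (c -> Bool)~(a -> b)
step 2: unify (c -> Bool) ~ (a -> b)  [subst: {-} | 1 pending]
  -> decompose arrow: push c~a, Bool~b
step 3: unify c ~ a  [subst: {-} | 2 pending]
  bind c := a
step 4: unify Bool ~ b  [subst: {c:=a} | 1 pending]
  bind b := Bool
step 5: unify Bool ~ a  [subst: {c:=a, b:=Bool} | 0 pending]
  bind a := Bool

Answer: a:=Bool b:=Bool c:=Bool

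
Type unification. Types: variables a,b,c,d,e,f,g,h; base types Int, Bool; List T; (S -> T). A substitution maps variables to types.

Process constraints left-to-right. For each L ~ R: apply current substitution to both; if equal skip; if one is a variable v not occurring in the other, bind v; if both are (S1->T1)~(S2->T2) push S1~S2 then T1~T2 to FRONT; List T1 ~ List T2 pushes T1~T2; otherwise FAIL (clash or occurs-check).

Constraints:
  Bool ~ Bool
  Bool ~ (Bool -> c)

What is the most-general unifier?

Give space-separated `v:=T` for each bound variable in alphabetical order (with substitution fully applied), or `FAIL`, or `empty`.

Answer: FAIL

Derivation:
step 1: unify Bool ~ Bool  [subst: {-} | 1 pending]
  -> identical, skip
step 2: unify Bool ~ (Bool -> c)  [subst: {-} | 0 pending]
  clash: Bool vs (Bool -> c)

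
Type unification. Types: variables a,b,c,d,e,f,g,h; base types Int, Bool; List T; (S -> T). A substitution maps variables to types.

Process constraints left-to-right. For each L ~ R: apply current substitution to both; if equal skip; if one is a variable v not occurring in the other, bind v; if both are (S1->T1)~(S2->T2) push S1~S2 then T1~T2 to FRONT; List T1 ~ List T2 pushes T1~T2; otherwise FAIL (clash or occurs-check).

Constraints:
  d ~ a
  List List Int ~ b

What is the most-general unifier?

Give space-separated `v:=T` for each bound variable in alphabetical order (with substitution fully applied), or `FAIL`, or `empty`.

Answer: b:=List List Int d:=a

Derivation:
step 1: unify d ~ a  [subst: {-} | 1 pending]
  bind d := a
step 2: unify List List Int ~ b  [subst: {d:=a} | 0 pending]
  bind b := List List Int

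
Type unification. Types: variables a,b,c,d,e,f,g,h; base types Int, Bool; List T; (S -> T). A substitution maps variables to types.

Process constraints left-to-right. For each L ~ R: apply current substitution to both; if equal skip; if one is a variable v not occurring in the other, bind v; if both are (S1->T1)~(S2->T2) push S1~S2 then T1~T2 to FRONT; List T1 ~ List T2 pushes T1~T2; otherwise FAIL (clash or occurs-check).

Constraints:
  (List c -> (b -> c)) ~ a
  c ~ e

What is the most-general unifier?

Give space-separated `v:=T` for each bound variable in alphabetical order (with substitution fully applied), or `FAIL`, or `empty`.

Answer: a:=(List e -> (b -> e)) c:=e

Derivation:
step 1: unify (List c -> (b -> c)) ~ a  [subst: {-} | 1 pending]
  bind a := (List c -> (b -> c))
step 2: unify c ~ e  [subst: {a:=(List c -> (b -> c))} | 0 pending]
  bind c := e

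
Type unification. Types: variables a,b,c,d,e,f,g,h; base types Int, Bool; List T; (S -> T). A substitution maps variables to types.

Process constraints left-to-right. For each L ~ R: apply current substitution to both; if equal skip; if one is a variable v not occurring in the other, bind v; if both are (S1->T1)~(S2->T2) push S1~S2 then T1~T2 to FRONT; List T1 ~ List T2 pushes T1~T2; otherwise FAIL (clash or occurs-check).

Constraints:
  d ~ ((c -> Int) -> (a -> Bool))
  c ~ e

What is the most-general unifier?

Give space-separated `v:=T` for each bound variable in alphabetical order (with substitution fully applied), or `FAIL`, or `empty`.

Answer: c:=e d:=((e -> Int) -> (a -> Bool))

Derivation:
step 1: unify d ~ ((c -> Int) -> (a -> Bool))  [subst: {-} | 1 pending]
  bind d := ((c -> Int) -> (a -> Bool))
step 2: unify c ~ e  [subst: {d:=((c -> Int) -> (a -> Bool))} | 0 pending]
  bind c := e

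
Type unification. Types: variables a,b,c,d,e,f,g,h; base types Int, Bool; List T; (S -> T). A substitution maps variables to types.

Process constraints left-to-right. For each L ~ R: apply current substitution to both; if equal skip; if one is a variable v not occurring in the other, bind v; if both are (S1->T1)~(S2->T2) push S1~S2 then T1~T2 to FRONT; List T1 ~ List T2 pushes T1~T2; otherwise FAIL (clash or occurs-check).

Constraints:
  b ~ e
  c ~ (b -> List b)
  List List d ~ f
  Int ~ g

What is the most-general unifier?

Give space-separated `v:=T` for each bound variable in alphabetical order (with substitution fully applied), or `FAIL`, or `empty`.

step 1: unify b ~ e  [subst: {-} | 3 pending]
  bind b := e
step 2: unify c ~ (e -> List e)  [subst: {b:=e} | 2 pending]
  bind c := (e -> List e)
step 3: unify List List d ~ f  [subst: {b:=e, c:=(e -> List e)} | 1 pending]
  bind f := List List d
step 4: unify Int ~ g  [subst: {b:=e, c:=(e -> List e), f:=List List d} | 0 pending]
  bind g := Int

Answer: b:=e c:=(e -> List e) f:=List List d g:=Int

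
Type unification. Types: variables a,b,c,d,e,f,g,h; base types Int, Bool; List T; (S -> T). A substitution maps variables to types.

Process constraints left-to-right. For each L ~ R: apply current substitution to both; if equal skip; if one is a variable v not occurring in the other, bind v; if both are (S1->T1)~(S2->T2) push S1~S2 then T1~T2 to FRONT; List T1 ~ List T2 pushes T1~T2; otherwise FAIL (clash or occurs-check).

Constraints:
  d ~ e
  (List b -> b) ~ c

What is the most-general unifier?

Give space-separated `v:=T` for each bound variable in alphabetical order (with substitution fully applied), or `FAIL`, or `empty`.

Answer: c:=(List b -> b) d:=e

Derivation:
step 1: unify d ~ e  [subst: {-} | 1 pending]
  bind d := e
step 2: unify (List b -> b) ~ c  [subst: {d:=e} | 0 pending]
  bind c := (List b -> b)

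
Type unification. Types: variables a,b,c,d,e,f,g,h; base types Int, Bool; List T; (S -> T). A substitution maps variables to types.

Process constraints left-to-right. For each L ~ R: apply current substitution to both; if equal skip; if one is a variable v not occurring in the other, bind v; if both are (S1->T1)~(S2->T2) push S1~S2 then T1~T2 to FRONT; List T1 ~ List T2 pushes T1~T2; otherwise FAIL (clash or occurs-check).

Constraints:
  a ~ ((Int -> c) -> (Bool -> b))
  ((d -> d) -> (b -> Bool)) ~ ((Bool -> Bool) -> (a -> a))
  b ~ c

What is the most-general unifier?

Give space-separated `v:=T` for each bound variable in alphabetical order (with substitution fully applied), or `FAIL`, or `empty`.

Answer: FAIL

Derivation:
step 1: unify a ~ ((Int -> c) -> (Bool -> b))  [subst: {-} | 2 pending]
  bind a := ((Int -> c) -> (Bool -> b))
step 2: unify ((d -> d) -> (b -> Bool)) ~ ((Bool -> Bool) -> (((Int -> c) -> (Bool -> b)) -> ((Int -> c) -> (Bool -> b))))  [subst: {a:=((Int -> c) -> (Bool -> b))} | 1 pending]
  -> decompose arrow: push (d -> d)~(Bool -> Bool), (b -> Bool)~(((Int -> c) -> (Bool -> b)) -> ((Int -> c) -> (Bool -> b)))
step 3: unify (d -> d) ~ (Bool -> Bool)  [subst: {a:=((Int -> c) -> (Bool -> b))} | 2 pending]
  -> decompose arrow: push d~Bool, d~Bool
step 4: unify d ~ Bool  [subst: {a:=((Int -> c) -> (Bool -> b))} | 3 pending]
  bind d := Bool
step 5: unify Bool ~ Bool  [subst: {a:=((Int -> c) -> (Bool -> b)), d:=Bool} | 2 pending]
  -> identical, skip
step 6: unify (b -> Bool) ~ (((Int -> c) -> (Bool -> b)) -> ((Int -> c) -> (Bool -> b)))  [subst: {a:=((Int -> c) -> (Bool -> b)), d:=Bool} | 1 pending]
  -> decompose arrow: push b~((Int -> c) -> (Bool -> b)), Bool~((Int -> c) -> (Bool -> b))
step 7: unify b ~ ((Int -> c) -> (Bool -> b))  [subst: {a:=((Int -> c) -> (Bool -> b)), d:=Bool} | 2 pending]
  occurs-check fail: b in ((Int -> c) -> (Bool -> b))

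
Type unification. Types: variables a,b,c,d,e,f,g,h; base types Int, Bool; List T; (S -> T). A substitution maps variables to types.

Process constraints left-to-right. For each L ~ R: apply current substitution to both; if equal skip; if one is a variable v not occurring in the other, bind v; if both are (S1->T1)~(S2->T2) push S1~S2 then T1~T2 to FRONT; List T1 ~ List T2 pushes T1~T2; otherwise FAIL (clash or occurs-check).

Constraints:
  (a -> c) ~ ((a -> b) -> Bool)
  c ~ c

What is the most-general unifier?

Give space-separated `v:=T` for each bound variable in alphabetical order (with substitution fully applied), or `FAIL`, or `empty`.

Answer: FAIL

Derivation:
step 1: unify (a -> c) ~ ((a -> b) -> Bool)  [subst: {-} | 1 pending]
  -> decompose arrow: push a~(a -> b), c~Bool
step 2: unify a ~ (a -> b)  [subst: {-} | 2 pending]
  occurs-check fail: a in (a -> b)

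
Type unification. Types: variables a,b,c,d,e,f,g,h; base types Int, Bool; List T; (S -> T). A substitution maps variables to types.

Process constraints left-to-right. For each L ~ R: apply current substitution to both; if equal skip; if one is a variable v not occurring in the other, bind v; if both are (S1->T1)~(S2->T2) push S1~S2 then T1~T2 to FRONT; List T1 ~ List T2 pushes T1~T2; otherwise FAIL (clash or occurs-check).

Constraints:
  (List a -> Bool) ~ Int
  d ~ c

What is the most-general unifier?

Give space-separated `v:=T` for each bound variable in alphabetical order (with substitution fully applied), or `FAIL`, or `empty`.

step 1: unify (List a -> Bool) ~ Int  [subst: {-} | 1 pending]
  clash: (List a -> Bool) vs Int

Answer: FAIL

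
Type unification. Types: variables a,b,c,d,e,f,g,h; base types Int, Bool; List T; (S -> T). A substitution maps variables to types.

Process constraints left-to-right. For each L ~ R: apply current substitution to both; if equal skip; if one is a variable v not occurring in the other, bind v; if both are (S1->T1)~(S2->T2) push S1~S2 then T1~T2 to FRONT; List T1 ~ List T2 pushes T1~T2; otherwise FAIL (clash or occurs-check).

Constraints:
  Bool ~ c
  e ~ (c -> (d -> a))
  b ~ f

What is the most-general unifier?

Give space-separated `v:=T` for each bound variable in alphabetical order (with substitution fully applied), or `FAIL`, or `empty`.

step 1: unify Bool ~ c  [subst: {-} | 2 pending]
  bind c := Bool
step 2: unify e ~ (Bool -> (d -> a))  [subst: {c:=Bool} | 1 pending]
  bind e := (Bool -> (d -> a))
step 3: unify b ~ f  [subst: {c:=Bool, e:=(Bool -> (d -> a))} | 0 pending]
  bind b := f

Answer: b:=f c:=Bool e:=(Bool -> (d -> a))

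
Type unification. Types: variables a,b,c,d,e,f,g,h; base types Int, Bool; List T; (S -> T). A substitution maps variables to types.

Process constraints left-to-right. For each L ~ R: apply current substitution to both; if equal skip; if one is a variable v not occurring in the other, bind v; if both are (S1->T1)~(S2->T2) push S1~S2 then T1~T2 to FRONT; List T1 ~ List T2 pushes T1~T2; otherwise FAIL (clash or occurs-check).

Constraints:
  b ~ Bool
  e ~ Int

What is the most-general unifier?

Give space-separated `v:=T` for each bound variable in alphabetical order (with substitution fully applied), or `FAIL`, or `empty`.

Answer: b:=Bool e:=Int

Derivation:
step 1: unify b ~ Bool  [subst: {-} | 1 pending]
  bind b := Bool
step 2: unify e ~ Int  [subst: {b:=Bool} | 0 pending]
  bind e := Int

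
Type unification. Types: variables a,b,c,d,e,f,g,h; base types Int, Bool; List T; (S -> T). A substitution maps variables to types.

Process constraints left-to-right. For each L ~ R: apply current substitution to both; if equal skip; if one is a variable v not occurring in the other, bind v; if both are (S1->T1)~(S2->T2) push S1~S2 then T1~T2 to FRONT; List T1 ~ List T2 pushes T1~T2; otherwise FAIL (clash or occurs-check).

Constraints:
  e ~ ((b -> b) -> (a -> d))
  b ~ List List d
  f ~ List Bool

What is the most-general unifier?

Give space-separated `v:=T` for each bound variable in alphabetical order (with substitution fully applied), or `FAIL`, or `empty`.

step 1: unify e ~ ((b -> b) -> (a -> d))  [subst: {-} | 2 pending]
  bind e := ((b -> b) -> (a -> d))
step 2: unify b ~ List List d  [subst: {e:=((b -> b) -> (a -> d))} | 1 pending]
  bind b := List List d
step 3: unify f ~ List Bool  [subst: {e:=((b -> b) -> (a -> d)), b:=List List d} | 0 pending]
  bind f := List Bool

Answer: b:=List List d e:=((List List d -> List List d) -> (a -> d)) f:=List Bool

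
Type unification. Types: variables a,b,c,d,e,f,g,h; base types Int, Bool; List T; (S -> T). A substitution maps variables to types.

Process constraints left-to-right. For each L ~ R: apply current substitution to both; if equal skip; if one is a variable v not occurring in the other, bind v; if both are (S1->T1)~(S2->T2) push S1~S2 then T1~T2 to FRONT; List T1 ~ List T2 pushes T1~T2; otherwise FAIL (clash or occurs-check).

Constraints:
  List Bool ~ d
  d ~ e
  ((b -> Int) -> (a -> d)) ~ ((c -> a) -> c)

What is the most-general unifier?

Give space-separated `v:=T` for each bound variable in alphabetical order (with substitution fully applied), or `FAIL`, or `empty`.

Answer: a:=Int b:=(Int -> List Bool) c:=(Int -> List Bool) d:=List Bool e:=List Bool

Derivation:
step 1: unify List Bool ~ d  [subst: {-} | 2 pending]
  bind d := List Bool
step 2: unify List Bool ~ e  [subst: {d:=List Bool} | 1 pending]
  bind e := List Bool
step 3: unify ((b -> Int) -> (a -> List Bool)) ~ ((c -> a) -> c)  [subst: {d:=List Bool, e:=List Bool} | 0 pending]
  -> decompose arrow: push (b -> Int)~(c -> a), (a -> List Bool)~c
step 4: unify (b -> Int) ~ (c -> a)  [subst: {d:=List Bool, e:=List Bool} | 1 pending]
  -> decompose arrow: push b~c, Int~a
step 5: unify b ~ c  [subst: {d:=List Bool, e:=List Bool} | 2 pending]
  bind b := c
step 6: unify Int ~ a  [subst: {d:=List Bool, e:=List Bool, b:=c} | 1 pending]
  bind a := Int
step 7: unify (Int -> List Bool) ~ c  [subst: {d:=List Bool, e:=List Bool, b:=c, a:=Int} | 0 pending]
  bind c := (Int -> List Bool)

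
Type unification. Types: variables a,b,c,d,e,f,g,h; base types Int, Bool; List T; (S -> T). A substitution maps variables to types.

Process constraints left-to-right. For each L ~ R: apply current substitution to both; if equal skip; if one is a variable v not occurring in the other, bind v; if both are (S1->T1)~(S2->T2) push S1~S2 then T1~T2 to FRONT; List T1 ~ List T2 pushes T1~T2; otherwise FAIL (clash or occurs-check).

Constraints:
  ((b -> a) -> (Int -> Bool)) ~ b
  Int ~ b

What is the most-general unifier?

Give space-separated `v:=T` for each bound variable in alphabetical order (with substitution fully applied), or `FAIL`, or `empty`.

step 1: unify ((b -> a) -> (Int -> Bool)) ~ b  [subst: {-} | 1 pending]
  occurs-check fail

Answer: FAIL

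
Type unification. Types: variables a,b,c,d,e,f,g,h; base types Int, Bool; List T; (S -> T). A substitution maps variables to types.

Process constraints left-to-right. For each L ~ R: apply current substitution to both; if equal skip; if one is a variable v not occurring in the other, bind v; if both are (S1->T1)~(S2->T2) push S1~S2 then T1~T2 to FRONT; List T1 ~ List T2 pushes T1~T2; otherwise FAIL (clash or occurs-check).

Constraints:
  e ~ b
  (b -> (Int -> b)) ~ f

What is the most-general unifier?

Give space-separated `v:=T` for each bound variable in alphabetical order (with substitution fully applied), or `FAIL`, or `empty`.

step 1: unify e ~ b  [subst: {-} | 1 pending]
  bind e := b
step 2: unify (b -> (Int -> b)) ~ f  [subst: {e:=b} | 0 pending]
  bind f := (b -> (Int -> b))

Answer: e:=b f:=(b -> (Int -> b))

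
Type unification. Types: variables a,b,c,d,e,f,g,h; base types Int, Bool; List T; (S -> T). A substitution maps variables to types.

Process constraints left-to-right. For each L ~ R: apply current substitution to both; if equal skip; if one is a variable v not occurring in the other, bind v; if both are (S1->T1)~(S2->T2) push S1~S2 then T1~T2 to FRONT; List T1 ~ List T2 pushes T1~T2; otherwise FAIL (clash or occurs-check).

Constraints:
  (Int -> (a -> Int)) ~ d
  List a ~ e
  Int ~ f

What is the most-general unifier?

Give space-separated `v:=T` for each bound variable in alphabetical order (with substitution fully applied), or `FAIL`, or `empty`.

step 1: unify (Int -> (a -> Int)) ~ d  [subst: {-} | 2 pending]
  bind d := (Int -> (a -> Int))
step 2: unify List a ~ e  [subst: {d:=(Int -> (a -> Int))} | 1 pending]
  bind e := List a
step 3: unify Int ~ f  [subst: {d:=(Int -> (a -> Int)), e:=List a} | 0 pending]
  bind f := Int

Answer: d:=(Int -> (a -> Int)) e:=List a f:=Int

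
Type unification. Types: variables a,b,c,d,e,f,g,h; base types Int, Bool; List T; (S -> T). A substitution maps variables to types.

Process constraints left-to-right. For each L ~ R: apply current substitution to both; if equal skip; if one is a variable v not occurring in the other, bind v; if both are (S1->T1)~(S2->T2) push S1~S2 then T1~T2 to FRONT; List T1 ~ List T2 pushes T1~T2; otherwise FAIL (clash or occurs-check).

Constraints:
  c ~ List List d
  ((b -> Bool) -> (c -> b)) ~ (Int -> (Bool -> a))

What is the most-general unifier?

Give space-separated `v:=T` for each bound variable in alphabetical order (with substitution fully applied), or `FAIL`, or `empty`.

step 1: unify c ~ List List d  [subst: {-} | 1 pending]
  bind c := List List d
step 2: unify ((b -> Bool) -> (List List d -> b)) ~ (Int -> (Bool -> a))  [subst: {c:=List List d} | 0 pending]
  -> decompose arrow: push (b -> Bool)~Int, (List List d -> b)~(Bool -> a)
step 3: unify (b -> Bool) ~ Int  [subst: {c:=List List d} | 1 pending]
  clash: (b -> Bool) vs Int

Answer: FAIL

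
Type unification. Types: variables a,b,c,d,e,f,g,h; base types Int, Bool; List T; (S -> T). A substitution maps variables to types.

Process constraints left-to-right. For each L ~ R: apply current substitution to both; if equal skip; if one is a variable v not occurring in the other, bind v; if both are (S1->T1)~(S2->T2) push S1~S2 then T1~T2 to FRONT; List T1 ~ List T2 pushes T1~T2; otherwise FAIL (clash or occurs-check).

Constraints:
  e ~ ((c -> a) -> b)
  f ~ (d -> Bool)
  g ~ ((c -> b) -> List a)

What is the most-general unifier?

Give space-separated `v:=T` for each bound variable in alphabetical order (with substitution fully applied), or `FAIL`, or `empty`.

Answer: e:=((c -> a) -> b) f:=(d -> Bool) g:=((c -> b) -> List a)

Derivation:
step 1: unify e ~ ((c -> a) -> b)  [subst: {-} | 2 pending]
  bind e := ((c -> a) -> b)
step 2: unify f ~ (d -> Bool)  [subst: {e:=((c -> a) -> b)} | 1 pending]
  bind f := (d -> Bool)
step 3: unify g ~ ((c -> b) -> List a)  [subst: {e:=((c -> a) -> b), f:=(d -> Bool)} | 0 pending]
  bind g := ((c -> b) -> List a)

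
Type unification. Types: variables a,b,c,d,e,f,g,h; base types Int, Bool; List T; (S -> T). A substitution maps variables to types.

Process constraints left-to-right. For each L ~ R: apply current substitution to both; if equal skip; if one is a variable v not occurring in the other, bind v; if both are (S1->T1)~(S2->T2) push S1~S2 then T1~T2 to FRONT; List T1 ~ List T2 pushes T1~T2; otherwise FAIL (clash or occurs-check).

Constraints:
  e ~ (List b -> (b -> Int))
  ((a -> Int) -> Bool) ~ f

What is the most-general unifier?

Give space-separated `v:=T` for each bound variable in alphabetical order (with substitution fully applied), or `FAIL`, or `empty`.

step 1: unify e ~ (List b -> (b -> Int))  [subst: {-} | 1 pending]
  bind e := (List b -> (b -> Int))
step 2: unify ((a -> Int) -> Bool) ~ f  [subst: {e:=(List b -> (b -> Int))} | 0 pending]
  bind f := ((a -> Int) -> Bool)

Answer: e:=(List b -> (b -> Int)) f:=((a -> Int) -> Bool)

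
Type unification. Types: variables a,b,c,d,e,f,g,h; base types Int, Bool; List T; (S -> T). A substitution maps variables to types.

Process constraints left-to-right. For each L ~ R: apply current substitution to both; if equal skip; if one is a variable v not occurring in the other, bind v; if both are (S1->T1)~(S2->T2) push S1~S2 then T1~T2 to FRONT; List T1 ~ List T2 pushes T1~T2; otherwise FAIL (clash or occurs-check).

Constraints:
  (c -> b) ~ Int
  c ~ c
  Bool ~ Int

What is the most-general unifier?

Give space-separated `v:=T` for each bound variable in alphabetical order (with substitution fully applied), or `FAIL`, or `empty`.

step 1: unify (c -> b) ~ Int  [subst: {-} | 2 pending]
  clash: (c -> b) vs Int

Answer: FAIL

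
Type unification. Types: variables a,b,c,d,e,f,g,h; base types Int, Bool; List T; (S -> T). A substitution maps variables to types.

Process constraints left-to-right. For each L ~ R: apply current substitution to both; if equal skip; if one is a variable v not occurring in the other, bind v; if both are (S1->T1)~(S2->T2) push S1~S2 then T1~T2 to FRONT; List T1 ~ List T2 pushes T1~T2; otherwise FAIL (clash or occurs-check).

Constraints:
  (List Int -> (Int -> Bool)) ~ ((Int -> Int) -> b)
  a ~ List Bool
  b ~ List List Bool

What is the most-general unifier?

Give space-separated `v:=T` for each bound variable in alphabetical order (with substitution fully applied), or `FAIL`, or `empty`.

Answer: FAIL

Derivation:
step 1: unify (List Int -> (Int -> Bool)) ~ ((Int -> Int) -> b)  [subst: {-} | 2 pending]
  -> decompose arrow: push List Int~(Int -> Int), (Int -> Bool)~b
step 2: unify List Int ~ (Int -> Int)  [subst: {-} | 3 pending]
  clash: List Int vs (Int -> Int)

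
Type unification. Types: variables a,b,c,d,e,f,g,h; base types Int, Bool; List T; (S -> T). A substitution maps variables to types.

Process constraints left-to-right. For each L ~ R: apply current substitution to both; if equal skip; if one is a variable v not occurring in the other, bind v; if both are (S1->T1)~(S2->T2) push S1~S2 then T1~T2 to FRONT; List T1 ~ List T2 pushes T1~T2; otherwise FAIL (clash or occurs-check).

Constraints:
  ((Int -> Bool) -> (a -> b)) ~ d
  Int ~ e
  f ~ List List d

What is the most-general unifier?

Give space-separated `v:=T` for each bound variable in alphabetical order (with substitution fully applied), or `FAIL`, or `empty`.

step 1: unify ((Int -> Bool) -> (a -> b)) ~ d  [subst: {-} | 2 pending]
  bind d := ((Int -> Bool) -> (a -> b))
step 2: unify Int ~ e  [subst: {d:=((Int -> Bool) -> (a -> b))} | 1 pending]
  bind e := Int
step 3: unify f ~ List List ((Int -> Bool) -> (a -> b))  [subst: {d:=((Int -> Bool) -> (a -> b)), e:=Int} | 0 pending]
  bind f := List List ((Int -> Bool) -> (a -> b))

Answer: d:=((Int -> Bool) -> (a -> b)) e:=Int f:=List List ((Int -> Bool) -> (a -> b))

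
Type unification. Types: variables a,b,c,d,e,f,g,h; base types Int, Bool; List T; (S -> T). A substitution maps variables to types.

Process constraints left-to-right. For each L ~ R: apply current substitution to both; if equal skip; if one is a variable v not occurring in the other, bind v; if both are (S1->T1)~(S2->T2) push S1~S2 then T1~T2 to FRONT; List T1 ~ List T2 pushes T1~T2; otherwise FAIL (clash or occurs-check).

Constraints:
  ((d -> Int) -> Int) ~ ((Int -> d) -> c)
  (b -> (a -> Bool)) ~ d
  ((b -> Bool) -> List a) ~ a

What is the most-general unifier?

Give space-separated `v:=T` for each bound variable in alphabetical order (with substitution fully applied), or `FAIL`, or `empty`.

Answer: FAIL

Derivation:
step 1: unify ((d -> Int) -> Int) ~ ((Int -> d) -> c)  [subst: {-} | 2 pending]
  -> decompose arrow: push (d -> Int)~(Int -> d), Int~c
step 2: unify (d -> Int) ~ (Int -> d)  [subst: {-} | 3 pending]
  -> decompose arrow: push d~Int, Int~d
step 3: unify d ~ Int  [subst: {-} | 4 pending]
  bind d := Int
step 4: unify Int ~ Int  [subst: {d:=Int} | 3 pending]
  -> identical, skip
step 5: unify Int ~ c  [subst: {d:=Int} | 2 pending]
  bind c := Int
step 6: unify (b -> (a -> Bool)) ~ Int  [subst: {d:=Int, c:=Int} | 1 pending]
  clash: (b -> (a -> Bool)) vs Int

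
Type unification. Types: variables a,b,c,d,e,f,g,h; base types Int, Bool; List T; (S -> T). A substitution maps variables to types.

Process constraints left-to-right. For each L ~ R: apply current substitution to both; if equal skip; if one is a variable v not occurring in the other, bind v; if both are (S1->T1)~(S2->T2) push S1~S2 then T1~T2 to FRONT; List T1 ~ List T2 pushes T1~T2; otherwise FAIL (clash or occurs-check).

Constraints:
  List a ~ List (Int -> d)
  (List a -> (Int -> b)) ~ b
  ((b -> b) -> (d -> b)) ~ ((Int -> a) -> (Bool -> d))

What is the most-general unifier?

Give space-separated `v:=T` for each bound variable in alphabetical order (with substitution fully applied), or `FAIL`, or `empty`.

step 1: unify List a ~ List (Int -> d)  [subst: {-} | 2 pending]
  -> decompose List: push a~(Int -> d)
step 2: unify a ~ (Int -> d)  [subst: {-} | 2 pending]
  bind a := (Int -> d)
step 3: unify (List (Int -> d) -> (Int -> b)) ~ b  [subst: {a:=(Int -> d)} | 1 pending]
  occurs-check fail

Answer: FAIL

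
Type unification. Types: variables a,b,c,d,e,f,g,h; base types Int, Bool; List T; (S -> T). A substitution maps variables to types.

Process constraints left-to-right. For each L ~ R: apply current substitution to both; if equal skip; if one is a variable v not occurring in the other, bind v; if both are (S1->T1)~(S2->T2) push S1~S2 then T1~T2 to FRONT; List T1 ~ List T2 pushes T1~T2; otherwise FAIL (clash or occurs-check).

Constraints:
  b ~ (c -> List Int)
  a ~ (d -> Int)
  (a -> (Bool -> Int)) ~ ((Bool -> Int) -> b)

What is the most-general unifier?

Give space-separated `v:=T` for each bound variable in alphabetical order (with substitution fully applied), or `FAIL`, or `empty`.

Answer: FAIL

Derivation:
step 1: unify b ~ (c -> List Int)  [subst: {-} | 2 pending]
  bind b := (c -> List Int)
step 2: unify a ~ (d -> Int)  [subst: {b:=(c -> List Int)} | 1 pending]
  bind a := (d -> Int)
step 3: unify ((d -> Int) -> (Bool -> Int)) ~ ((Bool -> Int) -> (c -> List Int))  [subst: {b:=(c -> List Int), a:=(d -> Int)} | 0 pending]
  -> decompose arrow: push (d -> Int)~(Bool -> Int), (Bool -> Int)~(c -> List Int)
step 4: unify (d -> Int) ~ (Bool -> Int)  [subst: {b:=(c -> List Int), a:=(d -> Int)} | 1 pending]
  -> decompose arrow: push d~Bool, Int~Int
step 5: unify d ~ Bool  [subst: {b:=(c -> List Int), a:=(d -> Int)} | 2 pending]
  bind d := Bool
step 6: unify Int ~ Int  [subst: {b:=(c -> List Int), a:=(d -> Int), d:=Bool} | 1 pending]
  -> identical, skip
step 7: unify (Bool -> Int) ~ (c -> List Int)  [subst: {b:=(c -> List Int), a:=(d -> Int), d:=Bool} | 0 pending]
  -> decompose arrow: push Bool~c, Int~List Int
step 8: unify Bool ~ c  [subst: {b:=(c -> List Int), a:=(d -> Int), d:=Bool} | 1 pending]
  bind c := Bool
step 9: unify Int ~ List Int  [subst: {b:=(c -> List Int), a:=(d -> Int), d:=Bool, c:=Bool} | 0 pending]
  clash: Int vs List Int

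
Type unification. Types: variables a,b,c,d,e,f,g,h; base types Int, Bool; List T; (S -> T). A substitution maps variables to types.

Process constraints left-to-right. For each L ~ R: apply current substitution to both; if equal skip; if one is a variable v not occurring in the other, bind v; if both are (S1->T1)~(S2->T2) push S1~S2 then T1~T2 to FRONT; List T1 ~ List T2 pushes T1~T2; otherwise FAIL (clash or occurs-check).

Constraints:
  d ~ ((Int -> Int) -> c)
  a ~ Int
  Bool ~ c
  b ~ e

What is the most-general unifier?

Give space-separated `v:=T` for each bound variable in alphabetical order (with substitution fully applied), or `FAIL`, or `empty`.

step 1: unify d ~ ((Int -> Int) -> c)  [subst: {-} | 3 pending]
  bind d := ((Int -> Int) -> c)
step 2: unify a ~ Int  [subst: {d:=((Int -> Int) -> c)} | 2 pending]
  bind a := Int
step 3: unify Bool ~ c  [subst: {d:=((Int -> Int) -> c), a:=Int} | 1 pending]
  bind c := Bool
step 4: unify b ~ e  [subst: {d:=((Int -> Int) -> c), a:=Int, c:=Bool} | 0 pending]
  bind b := e

Answer: a:=Int b:=e c:=Bool d:=((Int -> Int) -> Bool)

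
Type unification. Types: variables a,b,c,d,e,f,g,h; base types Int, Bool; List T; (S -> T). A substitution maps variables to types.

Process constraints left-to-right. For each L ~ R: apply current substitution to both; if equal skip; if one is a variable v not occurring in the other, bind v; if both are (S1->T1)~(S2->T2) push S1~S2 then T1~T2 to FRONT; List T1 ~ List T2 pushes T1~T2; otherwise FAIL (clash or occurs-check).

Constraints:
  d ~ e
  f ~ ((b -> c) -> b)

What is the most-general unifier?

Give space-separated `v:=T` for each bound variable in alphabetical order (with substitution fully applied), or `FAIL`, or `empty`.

step 1: unify d ~ e  [subst: {-} | 1 pending]
  bind d := e
step 2: unify f ~ ((b -> c) -> b)  [subst: {d:=e} | 0 pending]
  bind f := ((b -> c) -> b)

Answer: d:=e f:=((b -> c) -> b)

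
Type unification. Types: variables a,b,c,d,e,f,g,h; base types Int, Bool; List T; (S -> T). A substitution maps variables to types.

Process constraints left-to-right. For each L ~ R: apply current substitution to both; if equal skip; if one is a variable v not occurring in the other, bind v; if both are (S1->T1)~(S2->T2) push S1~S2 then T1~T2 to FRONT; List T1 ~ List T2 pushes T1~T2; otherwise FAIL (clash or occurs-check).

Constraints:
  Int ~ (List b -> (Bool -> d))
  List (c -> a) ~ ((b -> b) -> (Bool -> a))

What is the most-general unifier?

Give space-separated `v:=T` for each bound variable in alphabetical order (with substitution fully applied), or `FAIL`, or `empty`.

step 1: unify Int ~ (List b -> (Bool -> d))  [subst: {-} | 1 pending]
  clash: Int vs (List b -> (Bool -> d))

Answer: FAIL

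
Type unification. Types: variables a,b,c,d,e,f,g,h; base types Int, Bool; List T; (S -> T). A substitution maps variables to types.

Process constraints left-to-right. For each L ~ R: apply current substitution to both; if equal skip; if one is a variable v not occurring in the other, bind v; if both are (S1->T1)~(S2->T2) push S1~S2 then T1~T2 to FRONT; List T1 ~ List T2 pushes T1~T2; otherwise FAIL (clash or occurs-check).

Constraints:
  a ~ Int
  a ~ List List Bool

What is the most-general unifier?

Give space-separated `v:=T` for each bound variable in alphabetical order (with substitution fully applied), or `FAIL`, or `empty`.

step 1: unify a ~ Int  [subst: {-} | 1 pending]
  bind a := Int
step 2: unify Int ~ List List Bool  [subst: {a:=Int} | 0 pending]
  clash: Int vs List List Bool

Answer: FAIL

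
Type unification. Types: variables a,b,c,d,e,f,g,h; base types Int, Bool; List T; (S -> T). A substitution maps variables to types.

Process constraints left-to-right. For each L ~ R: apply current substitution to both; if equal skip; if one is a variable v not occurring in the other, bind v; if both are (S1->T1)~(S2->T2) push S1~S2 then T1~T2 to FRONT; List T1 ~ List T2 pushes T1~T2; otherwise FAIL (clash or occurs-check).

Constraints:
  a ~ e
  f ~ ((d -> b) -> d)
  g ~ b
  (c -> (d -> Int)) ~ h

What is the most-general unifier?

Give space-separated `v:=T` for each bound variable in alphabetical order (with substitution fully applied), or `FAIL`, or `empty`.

step 1: unify a ~ e  [subst: {-} | 3 pending]
  bind a := e
step 2: unify f ~ ((d -> b) -> d)  [subst: {a:=e} | 2 pending]
  bind f := ((d -> b) -> d)
step 3: unify g ~ b  [subst: {a:=e, f:=((d -> b) -> d)} | 1 pending]
  bind g := b
step 4: unify (c -> (d -> Int)) ~ h  [subst: {a:=e, f:=((d -> b) -> d), g:=b} | 0 pending]
  bind h := (c -> (d -> Int))

Answer: a:=e f:=((d -> b) -> d) g:=b h:=(c -> (d -> Int))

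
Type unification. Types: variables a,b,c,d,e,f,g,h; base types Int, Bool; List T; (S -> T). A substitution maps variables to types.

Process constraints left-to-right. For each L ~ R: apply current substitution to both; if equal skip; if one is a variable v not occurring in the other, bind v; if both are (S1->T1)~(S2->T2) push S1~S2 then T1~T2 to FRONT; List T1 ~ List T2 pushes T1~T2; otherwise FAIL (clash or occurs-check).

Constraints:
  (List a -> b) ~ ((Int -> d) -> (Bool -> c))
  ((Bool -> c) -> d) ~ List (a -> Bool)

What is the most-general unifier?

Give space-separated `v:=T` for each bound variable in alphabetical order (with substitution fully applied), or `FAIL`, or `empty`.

Answer: FAIL

Derivation:
step 1: unify (List a -> b) ~ ((Int -> d) -> (Bool -> c))  [subst: {-} | 1 pending]
  -> decompose arrow: push List a~(Int -> d), b~(Bool -> c)
step 2: unify List a ~ (Int -> d)  [subst: {-} | 2 pending]
  clash: List a vs (Int -> d)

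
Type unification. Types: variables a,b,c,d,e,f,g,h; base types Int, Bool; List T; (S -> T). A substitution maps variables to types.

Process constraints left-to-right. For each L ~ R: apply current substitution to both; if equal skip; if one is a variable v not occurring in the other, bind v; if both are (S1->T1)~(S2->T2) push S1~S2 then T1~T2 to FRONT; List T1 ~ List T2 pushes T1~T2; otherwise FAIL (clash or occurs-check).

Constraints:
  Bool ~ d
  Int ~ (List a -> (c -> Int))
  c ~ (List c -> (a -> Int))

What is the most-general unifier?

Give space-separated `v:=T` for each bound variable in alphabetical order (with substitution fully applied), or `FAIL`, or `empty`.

step 1: unify Bool ~ d  [subst: {-} | 2 pending]
  bind d := Bool
step 2: unify Int ~ (List a -> (c -> Int))  [subst: {d:=Bool} | 1 pending]
  clash: Int vs (List a -> (c -> Int))

Answer: FAIL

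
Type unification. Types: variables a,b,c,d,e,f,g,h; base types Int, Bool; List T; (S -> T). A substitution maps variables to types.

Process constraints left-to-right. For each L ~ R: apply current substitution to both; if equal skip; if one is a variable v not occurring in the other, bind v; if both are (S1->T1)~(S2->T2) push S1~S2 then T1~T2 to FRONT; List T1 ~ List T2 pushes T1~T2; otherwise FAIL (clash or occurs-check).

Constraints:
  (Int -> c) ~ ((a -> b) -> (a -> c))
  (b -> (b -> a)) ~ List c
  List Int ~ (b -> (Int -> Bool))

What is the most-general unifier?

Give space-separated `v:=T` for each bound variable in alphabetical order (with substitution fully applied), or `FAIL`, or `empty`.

Answer: FAIL

Derivation:
step 1: unify (Int -> c) ~ ((a -> b) -> (a -> c))  [subst: {-} | 2 pending]
  -> decompose arrow: push Int~(a -> b), c~(a -> c)
step 2: unify Int ~ (a -> b)  [subst: {-} | 3 pending]
  clash: Int vs (a -> b)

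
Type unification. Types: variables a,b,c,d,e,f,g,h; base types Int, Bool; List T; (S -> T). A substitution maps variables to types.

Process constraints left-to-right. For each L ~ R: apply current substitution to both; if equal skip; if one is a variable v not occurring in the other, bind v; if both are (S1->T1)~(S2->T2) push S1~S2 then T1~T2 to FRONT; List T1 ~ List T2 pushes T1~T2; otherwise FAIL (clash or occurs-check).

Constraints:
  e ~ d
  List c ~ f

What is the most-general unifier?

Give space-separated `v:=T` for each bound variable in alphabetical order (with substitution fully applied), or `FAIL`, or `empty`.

Answer: e:=d f:=List c

Derivation:
step 1: unify e ~ d  [subst: {-} | 1 pending]
  bind e := d
step 2: unify List c ~ f  [subst: {e:=d} | 0 pending]
  bind f := List c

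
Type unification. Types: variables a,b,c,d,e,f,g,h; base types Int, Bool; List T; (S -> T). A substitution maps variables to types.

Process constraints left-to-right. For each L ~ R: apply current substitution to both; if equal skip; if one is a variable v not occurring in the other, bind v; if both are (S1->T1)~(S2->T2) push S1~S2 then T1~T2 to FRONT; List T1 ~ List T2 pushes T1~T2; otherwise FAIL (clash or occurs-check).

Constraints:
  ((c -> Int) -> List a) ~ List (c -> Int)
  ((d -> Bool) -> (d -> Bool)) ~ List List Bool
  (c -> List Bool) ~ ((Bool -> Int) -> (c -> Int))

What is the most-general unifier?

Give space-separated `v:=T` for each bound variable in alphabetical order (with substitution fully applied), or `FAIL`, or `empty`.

step 1: unify ((c -> Int) -> List a) ~ List (c -> Int)  [subst: {-} | 2 pending]
  clash: ((c -> Int) -> List a) vs List (c -> Int)

Answer: FAIL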